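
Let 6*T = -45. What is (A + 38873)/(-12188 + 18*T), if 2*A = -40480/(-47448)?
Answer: -230558293/73087713 ≈ -3.1545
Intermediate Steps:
A = 2530/5931 (A = (-40480/(-47448))/2 = (-40480*(-1/47448))/2 = (½)*(5060/5931) = 2530/5931 ≈ 0.42657)
T = -15/2 (T = (⅙)*(-45) = -15/2 ≈ -7.5000)
(A + 38873)/(-12188 + 18*T) = (2530/5931 + 38873)/(-12188 + 18*(-15/2)) = 230558293/(5931*(-12188 - 135)) = (230558293/5931)/(-12323) = (230558293/5931)*(-1/12323) = -230558293/73087713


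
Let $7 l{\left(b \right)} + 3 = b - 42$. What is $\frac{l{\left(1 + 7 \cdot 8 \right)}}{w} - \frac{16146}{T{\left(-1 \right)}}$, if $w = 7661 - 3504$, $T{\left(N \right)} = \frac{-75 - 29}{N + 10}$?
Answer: $\frac{162634359}{116396} \approx 1397.3$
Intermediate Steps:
$T{\left(N \right)} = - \frac{104}{10 + N}$
$l{\left(b \right)} = - \frac{45}{7} + \frac{b}{7}$ ($l{\left(b \right)} = - \frac{3}{7} + \frac{b - 42}{7} = - \frac{3}{7} + \frac{-42 + b}{7} = - \frac{3}{7} + \left(-6 + \frac{b}{7}\right) = - \frac{45}{7} + \frac{b}{7}$)
$w = 4157$ ($w = 7661 - 3504 = 4157$)
$\frac{l{\left(1 + 7 \cdot 8 \right)}}{w} - \frac{16146}{T{\left(-1 \right)}} = \frac{- \frac{45}{7} + \frac{1 + 7 \cdot 8}{7}}{4157} - \frac{16146}{\left(-104\right) \frac{1}{10 - 1}} = \left(- \frac{45}{7} + \frac{1 + 56}{7}\right) \frac{1}{4157} - \frac{16146}{\left(-104\right) \frac{1}{9}} = \left(- \frac{45}{7} + \frac{1}{7} \cdot 57\right) \frac{1}{4157} - \frac{16146}{\left(-104\right) \frac{1}{9}} = \left(- \frac{45}{7} + \frac{57}{7}\right) \frac{1}{4157} - \frac{16146}{- \frac{104}{9}} = \frac{12}{7} \cdot \frac{1}{4157} - - \frac{5589}{4} = \frac{12}{29099} + \frac{5589}{4} = \frac{162634359}{116396}$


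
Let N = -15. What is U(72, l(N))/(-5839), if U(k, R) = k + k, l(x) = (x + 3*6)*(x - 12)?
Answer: -144/5839 ≈ -0.024662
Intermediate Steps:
l(x) = (-12 + x)*(18 + x) (l(x) = (x + 18)*(-12 + x) = (18 + x)*(-12 + x) = (-12 + x)*(18 + x))
U(k, R) = 2*k
U(72, l(N))/(-5839) = (2*72)/(-5839) = 144*(-1/5839) = -144/5839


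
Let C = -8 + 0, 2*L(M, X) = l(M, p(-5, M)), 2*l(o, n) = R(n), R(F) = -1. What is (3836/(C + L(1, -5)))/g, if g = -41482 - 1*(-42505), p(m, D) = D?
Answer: -15344/33759 ≈ -0.45452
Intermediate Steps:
l(o, n) = -½ (l(o, n) = (½)*(-1) = -½)
L(M, X) = -¼ (L(M, X) = (½)*(-½) = -¼)
C = -8
g = 1023 (g = -41482 + 42505 = 1023)
(3836/(C + L(1, -5)))/g = (3836/(-8 - ¼))/1023 = (3836/(-33/4))*(1/1023) = -4/33*3836*(1/1023) = -15344/33*1/1023 = -15344/33759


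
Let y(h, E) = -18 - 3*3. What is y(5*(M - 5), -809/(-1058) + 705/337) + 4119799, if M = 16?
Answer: 4119772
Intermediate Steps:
y(h, E) = -27 (y(h, E) = -18 - 9 = -27)
y(5*(M - 5), -809/(-1058) + 705/337) + 4119799 = -27 + 4119799 = 4119772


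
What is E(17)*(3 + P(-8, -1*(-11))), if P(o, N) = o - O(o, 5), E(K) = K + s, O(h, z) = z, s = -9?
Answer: -80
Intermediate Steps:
E(K) = -9 + K (E(K) = K - 9 = -9 + K)
P(o, N) = -5 + o (P(o, N) = o - 1*5 = o - 5 = -5 + o)
E(17)*(3 + P(-8, -1*(-11))) = (-9 + 17)*(3 + (-5 - 8)) = 8*(3 - 13) = 8*(-10) = -80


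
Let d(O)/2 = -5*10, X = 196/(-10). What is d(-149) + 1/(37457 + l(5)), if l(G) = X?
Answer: -18718695/187187 ≈ -100.00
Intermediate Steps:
X = -98/5 (X = 196*(-1/10) = -98/5 ≈ -19.600)
l(G) = -98/5
d(O) = -100 (d(O) = 2*(-5*10) = 2*(-50) = -100)
d(-149) + 1/(37457 + l(5)) = -100 + 1/(37457 - 98/5) = -100 + 1/(187187/5) = -100 + 5/187187 = -18718695/187187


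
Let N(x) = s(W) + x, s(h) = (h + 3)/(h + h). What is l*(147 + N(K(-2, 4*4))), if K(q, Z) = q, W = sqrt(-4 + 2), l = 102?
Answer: 14841 - 153*I*sqrt(2)/2 ≈ 14841.0 - 108.19*I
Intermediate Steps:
W = I*sqrt(2) (W = sqrt(-2) = I*sqrt(2) ≈ 1.4142*I)
s(h) = (3 + h)/(2*h) (s(h) = (3 + h)/((2*h)) = (3 + h)*(1/(2*h)) = (3 + h)/(2*h))
N(x) = x - I*sqrt(2)*(3 + I*sqrt(2))/4 (N(x) = (3 + I*sqrt(2))/(2*((I*sqrt(2)))) + x = (-I*sqrt(2)/2)*(3 + I*sqrt(2))/2 + x = -I*sqrt(2)*(3 + I*sqrt(2))/4 + x = x - I*sqrt(2)*(3 + I*sqrt(2))/4)
l*(147 + N(K(-2, 4*4))) = 102*(147 + (1/2 - 2 - 3*I*sqrt(2)/4)) = 102*(147 + (-3/2 - 3*I*sqrt(2)/4)) = 102*(291/2 - 3*I*sqrt(2)/4) = 14841 - 153*I*sqrt(2)/2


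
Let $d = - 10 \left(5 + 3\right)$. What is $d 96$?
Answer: $-7680$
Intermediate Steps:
$d = -80$ ($d = \left(-10\right) 8 = -80$)
$d 96 = \left(-80\right) 96 = -7680$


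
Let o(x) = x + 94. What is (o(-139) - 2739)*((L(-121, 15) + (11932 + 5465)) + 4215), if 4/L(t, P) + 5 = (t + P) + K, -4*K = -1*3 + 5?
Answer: -13417398912/223 ≈ -6.0168e+7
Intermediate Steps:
K = -½ (K = -(-1*3 + 5)/4 = -(-3 + 5)/4 = -¼*2 = -½ ≈ -0.50000)
L(t, P) = 4/(-11/2 + P + t) (L(t, P) = 4/(-5 + ((t + P) - ½)) = 4/(-5 + ((P + t) - ½)) = 4/(-5 + (-½ + P + t)) = 4/(-11/2 + P + t))
o(x) = 94 + x
(o(-139) - 2739)*((L(-121, 15) + (11932 + 5465)) + 4215) = ((94 - 139) - 2739)*((8/(-11 + 2*15 + 2*(-121)) + (11932 + 5465)) + 4215) = (-45 - 2739)*((8/(-11 + 30 - 242) + 17397) + 4215) = -2784*((8/(-223) + 17397) + 4215) = -2784*((8*(-1/223) + 17397) + 4215) = -2784*((-8/223 + 17397) + 4215) = -2784*(3879523/223 + 4215) = -2784*4819468/223 = -13417398912/223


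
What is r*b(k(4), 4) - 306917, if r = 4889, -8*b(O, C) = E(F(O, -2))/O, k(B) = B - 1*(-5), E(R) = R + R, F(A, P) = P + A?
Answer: -11083235/36 ≈ -3.0787e+5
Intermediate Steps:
F(A, P) = A + P
E(R) = 2*R
k(B) = 5 + B (k(B) = B + 5 = 5 + B)
b(O, C) = -(-4 + 2*O)/(8*O) (b(O, C) = -2*(O - 2)/(8*O) = -2*(-2 + O)/(8*O) = -(-4 + 2*O)/(8*O))
r*b(k(4), 4) - 306917 = 4889*((2 - (5 + 4))/(4*(5 + 4))) - 306917 = 4889*((1/4)*(2 - 1*9)/9) - 306917 = 4889*((1/4)*(1/9)*(2 - 9)) - 306917 = 4889*((1/4)*(1/9)*(-7)) - 306917 = 4889*(-7/36) - 306917 = -34223/36 - 306917 = -11083235/36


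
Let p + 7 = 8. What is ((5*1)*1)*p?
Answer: 5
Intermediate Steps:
p = 1 (p = -7 + 8 = 1)
((5*1)*1)*p = ((5*1)*1)*1 = (5*1)*1 = 5*1 = 5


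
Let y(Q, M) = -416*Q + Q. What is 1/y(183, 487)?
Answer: -1/75945 ≈ -1.3167e-5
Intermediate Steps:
y(Q, M) = -415*Q
1/y(183, 487) = 1/(-415*183) = 1/(-75945) = -1/75945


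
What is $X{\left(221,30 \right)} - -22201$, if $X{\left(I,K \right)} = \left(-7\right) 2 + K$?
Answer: $22217$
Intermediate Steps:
$X{\left(I,K \right)} = -14 + K$
$X{\left(221,30 \right)} - -22201 = \left(-14 + 30\right) - -22201 = 16 + 22201 = 22217$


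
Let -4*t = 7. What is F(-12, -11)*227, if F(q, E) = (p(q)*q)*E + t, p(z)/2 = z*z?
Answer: 34516939/4 ≈ 8.6292e+6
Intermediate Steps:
p(z) = 2*z**2 (p(z) = 2*(z*z) = 2*z**2)
t = -7/4 (t = -1/4*7 = -7/4 ≈ -1.7500)
F(q, E) = -7/4 + 2*E*q**3 (F(q, E) = ((2*q**2)*q)*E - 7/4 = (2*q**3)*E - 7/4 = 2*E*q**3 - 7/4 = -7/4 + 2*E*q**3)
F(-12, -11)*227 = (-7/4 + 2*(-11)*(-12)**3)*227 = (-7/4 + 2*(-11)*(-1728))*227 = (-7/4 + 38016)*227 = (152057/4)*227 = 34516939/4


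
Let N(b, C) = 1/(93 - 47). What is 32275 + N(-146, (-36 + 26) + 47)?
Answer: 1484651/46 ≈ 32275.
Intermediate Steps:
N(b, C) = 1/46
32275 + N(-146, (-36 + 26) + 47) = 32275 + 1/46 = 1484651/46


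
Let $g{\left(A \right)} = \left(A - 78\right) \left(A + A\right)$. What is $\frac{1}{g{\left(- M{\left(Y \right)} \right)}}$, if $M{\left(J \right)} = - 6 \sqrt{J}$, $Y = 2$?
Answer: $- \frac{1}{12024} - \frac{13 \sqrt{2}}{24048} \approx -0.00084767$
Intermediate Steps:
$g{\left(A \right)} = 2 A \left(-78 + A\right)$ ($g{\left(A \right)} = \left(-78 + A\right) 2 A = 2 A \left(-78 + A\right)$)
$\frac{1}{g{\left(- M{\left(Y \right)} \right)}} = \frac{1}{2 \left(- \left(-6\right) \sqrt{2}\right) \left(-78 - - 6 \sqrt{2}\right)} = \frac{1}{2 \cdot 6 \sqrt{2} \left(-78 + 6 \sqrt{2}\right)} = \frac{1}{12 \sqrt{2} \left(-78 + 6 \sqrt{2}\right)} = \frac{\sqrt{2}}{24 \left(-78 + 6 \sqrt{2}\right)}$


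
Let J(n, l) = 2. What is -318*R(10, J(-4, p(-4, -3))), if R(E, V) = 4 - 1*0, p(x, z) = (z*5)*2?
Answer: -1272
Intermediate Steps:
p(x, z) = 10*z (p(x, z) = (5*z)*2 = 10*z)
R(E, V) = 4 (R(E, V) = 4 + 0 = 4)
-318*R(10, J(-4, p(-4, -3))) = -318*4 = -53*24 = -1272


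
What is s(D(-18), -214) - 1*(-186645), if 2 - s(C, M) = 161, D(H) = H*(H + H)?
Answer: 186486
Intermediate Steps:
D(H) = 2*H² (D(H) = H*(2*H) = 2*H²)
s(C, M) = -159 (s(C, M) = 2 - 1*161 = 2 - 161 = -159)
s(D(-18), -214) - 1*(-186645) = -159 - 1*(-186645) = -159 + 186645 = 186486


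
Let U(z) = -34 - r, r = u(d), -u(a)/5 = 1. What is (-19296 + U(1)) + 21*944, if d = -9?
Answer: 499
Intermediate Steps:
u(a) = -5 (u(a) = -5*1 = -5)
r = -5
U(z) = -29 (U(z) = -34 - 1*(-5) = -34 + 5 = -29)
(-19296 + U(1)) + 21*944 = (-19296 - 29) + 21*944 = -19325 + 19824 = 499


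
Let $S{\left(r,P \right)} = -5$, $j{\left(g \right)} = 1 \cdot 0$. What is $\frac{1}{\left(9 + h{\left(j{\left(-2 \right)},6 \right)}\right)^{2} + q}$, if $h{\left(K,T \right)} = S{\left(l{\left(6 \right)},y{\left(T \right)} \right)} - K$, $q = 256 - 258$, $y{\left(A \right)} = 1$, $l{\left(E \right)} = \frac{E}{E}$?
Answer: $\frac{1}{14} \approx 0.071429$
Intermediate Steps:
$l{\left(E \right)} = 1$
$j{\left(g \right)} = 0$
$q = -2$
$h{\left(K,T \right)} = -5 - K$
$\frac{1}{\left(9 + h{\left(j{\left(-2 \right)},6 \right)}\right)^{2} + q} = \frac{1}{\left(9 - 5\right)^{2} - 2} = \frac{1}{4^{2} - 2} = \frac{1}{16 - 2} = \frac{1}{14}$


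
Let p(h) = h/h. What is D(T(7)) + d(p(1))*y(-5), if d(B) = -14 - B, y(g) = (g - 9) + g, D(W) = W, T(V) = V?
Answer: 292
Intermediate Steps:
p(h) = 1
y(g) = -9 + 2*g (y(g) = (-9 + g) + g = -9 + 2*g)
D(T(7)) + d(p(1))*y(-5) = 7 + (-14 - 1*1)*(-9 + 2*(-5)) = 7 + (-14 - 1)*(-9 - 10) = 7 - 15*(-19) = 7 + 285 = 292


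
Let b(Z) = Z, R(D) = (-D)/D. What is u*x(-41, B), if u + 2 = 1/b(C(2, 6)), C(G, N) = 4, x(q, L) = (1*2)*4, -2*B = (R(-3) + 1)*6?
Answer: -14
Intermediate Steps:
R(D) = -1
B = 0 (B = -(-1 + 1)*6/2 = -0*6 = -½*0 = 0)
x(q, L) = 8 (x(q, L) = 2*4 = 8)
u = -7/4 (u = -2 + 1/4 = -2 + ¼ = -7/4 ≈ -1.7500)
u*x(-41, B) = -7/4*8 = -14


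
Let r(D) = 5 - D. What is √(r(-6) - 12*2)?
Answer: I*√13 ≈ 3.6056*I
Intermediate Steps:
√(r(-6) - 12*2) = √((5 - 1*(-6)) - 12*2) = √((5 + 6) - 24) = √(11 - 24) = √(-13) = I*√13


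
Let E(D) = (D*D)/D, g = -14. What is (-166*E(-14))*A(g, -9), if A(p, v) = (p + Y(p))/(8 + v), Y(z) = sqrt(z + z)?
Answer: 32536 - 4648*I*sqrt(7) ≈ 32536.0 - 12297.0*I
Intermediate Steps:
Y(z) = sqrt(2)*sqrt(z) (Y(z) = sqrt(2*z) = sqrt(2)*sqrt(z))
E(D) = D (E(D) = D**2/D = D)
A(p, v) = (p + sqrt(2)*sqrt(p))/(8 + v)
(-166*E(-14))*A(g, -9) = (-166*(-14))*((-14 + sqrt(2)*sqrt(-14))/(8 - 9)) = 2324*((-14 + sqrt(2)*(I*sqrt(14)))/(-1)) = 2324*(-(-14 + 2*I*sqrt(7))) = 2324*(14 - 2*I*sqrt(7)) = 32536 - 4648*I*sqrt(7)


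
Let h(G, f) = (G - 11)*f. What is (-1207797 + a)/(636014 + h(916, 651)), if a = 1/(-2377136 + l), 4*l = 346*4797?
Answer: -4739867676629/4808042197079 ≈ -0.98582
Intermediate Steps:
l = 829881/2 (l = (346*4797)/4 = (1/4)*1659762 = 829881/2 ≈ 4.1494e+5)
a = -2/3924391 (a = 1/(-2377136 + 829881/2) = 1/(-3924391/2) = -2/3924391 ≈ -5.0963e-7)
h(G, f) = f*(-11 + G) (h(G, f) = (-11 + G)*f = f*(-11 + G))
(-1207797 + a)/(636014 + h(916, 651)) = (-1207797 - 2/3924391)/(636014 + 651*(-11 + 916)) = -4739867676629/(3924391*(636014 + 651*905)) = -4739867676629/(3924391*(636014 + 589155)) = -4739867676629/3924391/1225169 = -4739867676629/3924391*1/1225169 = -4739867676629/4808042197079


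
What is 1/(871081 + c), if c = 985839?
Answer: 1/1856920 ≈ 5.3853e-7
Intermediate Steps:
1/(871081 + c) = 1/(871081 + 985839) = 1/1856920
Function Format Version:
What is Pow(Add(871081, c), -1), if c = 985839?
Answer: Rational(1, 1856920) ≈ 5.3853e-7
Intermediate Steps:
Pow(Add(871081, c), -1) = Pow(Add(871081, 985839), -1) = Pow(1856920, -1) = Rational(1, 1856920)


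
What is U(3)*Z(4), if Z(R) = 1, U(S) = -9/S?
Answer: -3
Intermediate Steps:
U(3)*Z(4) = -9/3*1 = -9*⅓*1 = -3*1 = -3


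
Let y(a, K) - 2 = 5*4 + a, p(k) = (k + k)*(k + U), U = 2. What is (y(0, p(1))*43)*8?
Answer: 7568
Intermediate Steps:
p(k) = 2*k*(2 + k) (p(k) = (k + k)*(k + 2) = (2*k)*(2 + k) = 2*k*(2 + k))
y(a, K) = 22 + a (y(a, K) = 2 + (5*4 + a) = 2 + (20 + a) = 22 + a)
(y(0, p(1))*43)*8 = ((22 + 0)*43)*8 = (22*43)*8 = 946*8 = 7568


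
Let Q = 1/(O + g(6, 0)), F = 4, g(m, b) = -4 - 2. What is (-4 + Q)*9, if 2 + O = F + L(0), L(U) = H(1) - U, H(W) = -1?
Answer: -189/5 ≈ -37.800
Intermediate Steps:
g(m, b) = -6
L(U) = -1 - U
O = 1 (O = -2 + (4 + (-1 - 1*0)) = -2 + (4 + (-1 + 0)) = -2 + (4 - 1) = -2 + 3 = 1)
Q = -1/5 (Q = 1/(1 - 6) = 1/(-5) = -1/5 ≈ -0.20000)
(-4 + Q)*9 = (-4 - 1/5)*9 = -21/5*9 = -189/5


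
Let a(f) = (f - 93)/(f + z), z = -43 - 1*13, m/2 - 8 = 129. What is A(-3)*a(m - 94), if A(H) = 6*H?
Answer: -783/62 ≈ -12.629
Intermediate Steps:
m = 274 (m = 16 + 2*129 = 16 + 258 = 274)
z = -56 (z = -43 - 13 = -56)
a(f) = (-93 + f)/(-56 + f) (a(f) = (f - 93)/(f - 56) = (-93 + f)/(-56 + f))
A(-3)*a(m - 94) = (6*(-3))*((-93 + (274 - 94))/(-56 + (274 - 94))) = -18*(-93 + 180)/(-56 + 180) = -18*87/124 = -783/62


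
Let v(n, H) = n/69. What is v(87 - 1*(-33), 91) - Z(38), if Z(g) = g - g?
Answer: 40/23 ≈ 1.7391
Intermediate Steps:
Z(g) = 0
v(n, H) = n/69 (v(n, H) = n*(1/69) = n/69)
v(87 - 1*(-33), 91) - Z(38) = (87 - 1*(-33))/69 - 1*0 = (87 + 33)/69 + 0 = (1/69)*120 + 0 = 40/23 + 0 = 40/23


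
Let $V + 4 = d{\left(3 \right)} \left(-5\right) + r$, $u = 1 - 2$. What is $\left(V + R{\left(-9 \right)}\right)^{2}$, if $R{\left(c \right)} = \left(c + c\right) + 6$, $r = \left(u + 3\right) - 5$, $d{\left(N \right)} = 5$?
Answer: $1936$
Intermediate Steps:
$u = -1$
$r = -3$ ($r = \left(-1 + 3\right) - 5 = 2 - 5 = -3$)
$V = -32$ ($V = -4 + \left(5 \left(-5\right) - 3\right) = -4 - 28 = -32$)
$R{\left(c \right)} = 6 + 2 c$ ($R{\left(c \right)} = 2 c + 6 = 6 + 2 c$)
$\left(V + R{\left(-9 \right)}\right)^{2} = \left(-32 + \left(6 + 2 \left(-9\right)\right)\right)^{2} = \left(-32 + \left(6 - 18\right)\right)^{2} = \left(-32 - 12\right)^{2} = \left(-44\right)^{2} = 1936$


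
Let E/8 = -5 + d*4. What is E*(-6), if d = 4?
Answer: -528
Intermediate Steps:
E = 88 (E = 8*(-5 + 4*4) = 8*(-5 + 16) = 8*11 = 88)
E*(-6) = 88*(-6) = -528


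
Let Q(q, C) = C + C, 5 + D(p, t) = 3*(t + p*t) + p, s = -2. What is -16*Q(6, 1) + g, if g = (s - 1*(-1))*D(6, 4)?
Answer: -117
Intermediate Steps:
D(p, t) = -5 + p + 3*t + 3*p*t (D(p, t) = -5 + (3*(t + p*t) + p) = -5 + ((3*t + 3*p*t) + p) = -5 + (p + 3*t + 3*p*t) = -5 + p + 3*t + 3*p*t)
Q(q, C) = 2*C
g = -85 (g = (-2 - 1*(-1))*(-5 + 6 + 3*4 + 3*6*4) = (-2 + 1)*(-5 + 6 + 12 + 72) = -1*85 = -85)
-16*Q(6, 1) + g = -32 - 85 = -117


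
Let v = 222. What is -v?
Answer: -222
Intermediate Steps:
-v = -1*222 = -222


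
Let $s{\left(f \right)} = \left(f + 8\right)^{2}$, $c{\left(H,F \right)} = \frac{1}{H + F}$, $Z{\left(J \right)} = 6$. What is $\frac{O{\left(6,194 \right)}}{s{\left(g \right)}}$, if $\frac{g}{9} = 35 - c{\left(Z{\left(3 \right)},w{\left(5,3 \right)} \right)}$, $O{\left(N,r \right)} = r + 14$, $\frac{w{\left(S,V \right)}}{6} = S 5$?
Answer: $\frac{562432}{282004849} \approx 0.0019944$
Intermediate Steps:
$w{\left(S,V \right)} = 30 S$ ($w{\left(S,V \right)} = 6 S 5 = 6 \cdot 5 S = 30 S$)
$c{\left(H,F \right)} = \frac{1}{F + H}$
$O{\left(N,r \right)} = 14 + r$
$g = \frac{16377}{52}$ ($g = 9 \left(35 - \frac{1}{30 \cdot 5 + 6}\right) = 9 \left(35 - \frac{1}{150 + 6}\right) = 9 \left(35 - \frac{1}{156}\right) = 9 \cdot \frac{5459}{156} = \frac{16377}{52} \approx 314.94$)
$s{\left(f \right)} = \left(8 + f\right)^{2}$
$\frac{O{\left(6,194 \right)}}{s{\left(g \right)}} = \frac{14 + 194}{\left(8 + \frac{16377}{52}\right)^{2}} = \frac{208}{\left(\frac{16793}{52}\right)^{2}} = \frac{208}{\frac{282004849}{2704}} = 208 \cdot \frac{2704}{282004849} = \frac{562432}{282004849}$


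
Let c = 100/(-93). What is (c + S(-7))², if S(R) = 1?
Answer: 49/8649 ≈ 0.0056654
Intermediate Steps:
c = -100/93 (c = 100*(-1/93) = -100/93 ≈ -1.0753)
(c + S(-7))² = (-100/93 + 1)² = (-7/93)² = 49/8649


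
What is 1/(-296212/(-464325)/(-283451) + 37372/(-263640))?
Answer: -82615602316650/11711270331049 ≈ -7.0544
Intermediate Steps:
1/(-296212/(-464325)/(-283451) + 37372/(-263640)) = 1/(-296212*(-1/464325)*(-1/283451) + 37372*(-1/263640)) = 1/((296212/464325)*(-1/283451) - 9343/65910) = 1/(-42316/18801912225 - 9343/65910) = 1/(-11711270331049/82615602316650) = -82615602316650/11711270331049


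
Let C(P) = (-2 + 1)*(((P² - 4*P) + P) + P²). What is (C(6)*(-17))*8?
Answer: 7344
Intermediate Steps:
C(P) = -2*P² + 3*P (C(P) = -((P² - 3*P) + P²) = -(-3*P + 2*P²) = -2*P² + 3*P)
(C(6)*(-17))*8 = ((6*(3 - 2*6))*(-17))*8 = ((6*(3 - 12))*(-17))*8 = ((6*(-9))*(-17))*8 = -54*(-17)*8 = 918*8 = 7344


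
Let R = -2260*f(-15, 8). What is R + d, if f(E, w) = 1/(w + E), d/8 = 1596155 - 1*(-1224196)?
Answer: 157941916/7 ≈ 2.2563e+7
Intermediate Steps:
d = 22562808 (d = 8*(1596155 - 1*(-1224196)) = 8*(1596155 + 1224196) = 8*2820351 = 22562808)
f(E, w) = 1/(E + w)
R = 2260/7 (R = -2260/(-15 + 8) = -2260/(-7) = -2260*(-⅐) = 2260/7 ≈ 322.86)
R + d = 2260/7 + 22562808 = 157941916/7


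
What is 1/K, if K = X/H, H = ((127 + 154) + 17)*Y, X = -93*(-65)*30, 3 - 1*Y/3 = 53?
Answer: -298/1209 ≈ -0.24648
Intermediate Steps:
Y = -150 (Y = 9 - 3*53 = 9 - 159 = -150)
X = 181350 (X = 6045*30 = 181350)
H = -44700 (H = ((127 + 154) + 17)*(-150) = (281 + 17)*(-150) = 298*(-150) = -44700)
K = -1209/298 (K = 181350/(-44700) = 181350*(-1/44700) = -1209/298 ≈ -4.0570)
1/K = 1/(-1209/298) = -298/1209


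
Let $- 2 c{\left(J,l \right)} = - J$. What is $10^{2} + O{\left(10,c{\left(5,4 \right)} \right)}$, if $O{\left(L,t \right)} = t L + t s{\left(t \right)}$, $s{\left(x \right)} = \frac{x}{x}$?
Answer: $\frac{255}{2} \approx 127.5$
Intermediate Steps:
$c{\left(J,l \right)} = \frac{J}{2}$ ($c{\left(J,l \right)} = - \frac{\left(-1\right) J}{2} = \frac{J}{2}$)
$s{\left(x \right)} = 1$
$O{\left(L,t \right)} = t + L t$ ($O{\left(L,t \right)} = t L + t 1 = L t + t = t + L t$)
$10^{2} + O{\left(10,c{\left(5,4 \right)} \right)} = 10^{2} + \frac{1}{2} \cdot 5 \left(1 + 10\right) = 100 + \frac{5}{2} \cdot 11 = 100 + \frac{55}{2} = \frac{255}{2}$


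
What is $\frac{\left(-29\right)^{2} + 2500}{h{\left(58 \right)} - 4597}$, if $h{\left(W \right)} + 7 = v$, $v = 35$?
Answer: $- \frac{3341}{4569} \approx -0.73123$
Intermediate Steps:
$h{\left(W \right)} = 28$ ($h{\left(W \right)} = -7 + 35 = 28$)
$\frac{\left(-29\right)^{2} + 2500}{h{\left(58 \right)} - 4597} = \frac{\left(-29\right)^{2} + 2500}{28 - 4597} = \frac{841 + 2500}{-4569} = 3341 \left(- \frac{1}{4569}\right) = - \frac{3341}{4569}$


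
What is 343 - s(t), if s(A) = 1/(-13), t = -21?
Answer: 4460/13 ≈ 343.08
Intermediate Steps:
s(A) = -1/13
343 - s(t) = 343 - 1*(-1/13) = 343 + 1/13 = 4460/13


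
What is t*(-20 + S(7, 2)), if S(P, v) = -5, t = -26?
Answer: 650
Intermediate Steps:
t*(-20 + S(7, 2)) = -26*(-20 - 5) = -26*(-25) = 650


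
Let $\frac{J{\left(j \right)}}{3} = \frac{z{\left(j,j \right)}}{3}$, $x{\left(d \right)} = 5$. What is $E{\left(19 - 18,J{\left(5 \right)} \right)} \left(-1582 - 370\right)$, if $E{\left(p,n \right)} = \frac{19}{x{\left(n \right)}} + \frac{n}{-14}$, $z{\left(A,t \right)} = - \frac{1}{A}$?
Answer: $- \frac{260592}{35} \approx -7445.5$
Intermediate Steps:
$J{\left(j \right)} = - \frac{1}{j}$ ($J{\left(j \right)} = 3 \frac{\left(-1\right) \frac{1}{j}}{3} = 3 - \frac{1}{j} \frac{1}{3} = 3 \left(- \frac{1}{3 j}\right) = - \frac{1}{j}$)
$E{\left(p,n \right)} = \frac{19}{5} - \frac{n}{14}$ ($E{\left(p,n \right)} = \frac{19}{5} + \frac{n}{-14} = 19 \cdot \frac{1}{5} + n \left(- \frac{1}{14}\right) = \frac{19}{5} - \frac{n}{14}$)
$E{\left(19 - 18,J{\left(5 \right)} \right)} \left(-1582 - 370\right) = \left(\frac{19}{5} - \frac{\left(-1\right) \frac{1}{5}}{14}\right) \left(-1582 - 370\right) = \left(\frac{19}{5} - \frac{\left(-1\right) \frac{1}{5}}{14}\right) \left(-1952\right) = \left(\frac{19}{5} - - \frac{1}{70}\right) \left(-1952\right) = \left(\frac{19}{5} + \frac{1}{70}\right) \left(-1952\right) = \frac{267}{70} \left(-1952\right) = - \frac{260592}{35}$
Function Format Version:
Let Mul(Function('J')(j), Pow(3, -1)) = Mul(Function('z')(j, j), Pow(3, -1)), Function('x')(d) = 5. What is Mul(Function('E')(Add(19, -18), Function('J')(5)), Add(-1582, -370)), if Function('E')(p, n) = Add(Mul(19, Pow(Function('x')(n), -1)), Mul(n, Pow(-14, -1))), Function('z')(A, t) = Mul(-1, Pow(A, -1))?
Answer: Rational(-260592, 35) ≈ -7445.5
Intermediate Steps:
Function('J')(j) = Mul(-1, Pow(j, -1)) (Function('J')(j) = Mul(3, Mul(Mul(-1, Pow(j, -1)), Pow(3, -1))) = Mul(3, Mul(Mul(-1, Pow(j, -1)), Rational(1, 3))) = Mul(3, Mul(Rational(-1, 3), Pow(j, -1))) = Mul(-1, Pow(j, -1)))
Function('E')(p, n) = Add(Rational(19, 5), Mul(Rational(-1, 14), n)) (Function('E')(p, n) = Add(Mul(19, Pow(5, -1)), Mul(n, Pow(-14, -1))) = Add(Mul(19, Rational(1, 5)), Mul(n, Rational(-1, 14))) = Add(Rational(19, 5), Mul(Rational(-1, 14), n)))
Mul(Function('E')(Add(19, -18), Function('J')(5)), Add(-1582, -370)) = Mul(Add(Rational(19, 5), Mul(Rational(-1, 14), Mul(-1, Pow(5, -1)))), Add(-1582, -370)) = Mul(Add(Rational(19, 5), Mul(Rational(-1, 14), Mul(-1, Rational(1, 5)))), -1952) = Mul(Add(Rational(19, 5), Mul(Rational(-1, 14), Rational(-1, 5))), -1952) = Mul(Add(Rational(19, 5), Rational(1, 70)), -1952) = Mul(Rational(267, 70), -1952) = Rational(-260592, 35)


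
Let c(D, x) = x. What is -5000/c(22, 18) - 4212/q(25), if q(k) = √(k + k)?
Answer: -2500/9 - 2106*√2/5 ≈ -873.44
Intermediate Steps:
q(k) = √2*√k (q(k) = √(2*k) = √2*√k)
-5000/c(22, 18) - 4212/q(25) = -5000/18 - 4212*√2/10 = -5000*1/18 - 4212*√2/10 = -2500/9 - 4212*√2/10 = -2500/9 - 2106*√2/5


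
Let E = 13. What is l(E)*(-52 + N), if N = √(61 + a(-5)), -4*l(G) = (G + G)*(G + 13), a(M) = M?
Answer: 8788 - 338*√14 ≈ 7523.3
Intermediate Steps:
l(G) = -G*(13 + G)/2 (l(G) = -(G + G)*(G + 13)/4 = -2*G*(13 + G)/4 = -G*(13 + G)/2)
N = 2*√14 (N = √(61 - 5) = √56 = 2*√14 ≈ 7.4833)
l(E)*(-52 + N) = (-½*13*(13 + 13))*(-52 + 2*√14) = (-½*13*26)*(-52 + 2*√14) = -169*(-52 + 2*√14) = 8788 - 338*√14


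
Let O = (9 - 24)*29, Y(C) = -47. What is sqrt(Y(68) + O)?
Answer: I*sqrt(482) ≈ 21.954*I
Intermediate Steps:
O = -435 (O = -15*29 = -435)
sqrt(Y(68) + O) = sqrt(-47 - 435) = sqrt(-482) = I*sqrt(482)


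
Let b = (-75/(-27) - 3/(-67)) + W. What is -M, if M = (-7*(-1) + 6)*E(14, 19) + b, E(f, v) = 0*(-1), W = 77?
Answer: -48133/603 ≈ -79.823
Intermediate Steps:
E(f, v) = 0
b = 48133/603 (b = (-75/(-27) - 3/(-67)) + 77 = (-75*(-1/27) - 3*(-1/67)) + 77 = (25/9 + 3/67) + 77 = 1702/603 + 77 = 48133/603 ≈ 79.823)
M = 48133/603 (M = (-7*(-1) + 6)*0 + 48133/603 = (7 + 6)*0 + 48133/603 = 13*0 + 48133/603 = 0 + 48133/603 = 48133/603 ≈ 79.823)
-M = -1*48133/603 = -48133/603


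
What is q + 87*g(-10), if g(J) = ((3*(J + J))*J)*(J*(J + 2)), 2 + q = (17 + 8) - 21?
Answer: 4176002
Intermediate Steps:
q = 2 (q = -2 + ((17 + 8) - 21) = -2 + (25 - 21) = -2 + 4 = 2)
g(J) = 6*J**3*(2 + J) (g(J) = ((3*(2*J))*J)*(J*(2 + J)) = ((6*J)*J)*(J*(2 + J)) = (6*J**2)*(J*(2 + J)) = 6*J**3*(2 + J))
q + 87*g(-10) = 2 + 87*(6*(-10)**3*(2 - 10)) = 2 + 87*(6*(-1000)*(-8)) = 2 + 87*48000 = 2 + 4176000 = 4176002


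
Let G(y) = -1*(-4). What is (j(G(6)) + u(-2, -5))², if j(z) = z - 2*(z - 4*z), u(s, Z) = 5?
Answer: 1089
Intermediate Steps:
G(y) = 4
j(z) = 7*z (j(z) = z - (-6)*z = z + 6*z = 7*z)
(j(G(6)) + u(-2, -5))² = (7*4 + 5)² = (28 + 5)² = 33² = 1089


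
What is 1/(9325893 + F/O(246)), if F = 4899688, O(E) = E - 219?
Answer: 27/256698799 ≈ 1.0518e-7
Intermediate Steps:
O(E) = -219 + E
1/(9325893 + F/O(246)) = 1/(9325893 + 4899688/(-219 + 246)) = 1/(9325893 + 4899688/27) = 1/(256698799/27) = 27/256698799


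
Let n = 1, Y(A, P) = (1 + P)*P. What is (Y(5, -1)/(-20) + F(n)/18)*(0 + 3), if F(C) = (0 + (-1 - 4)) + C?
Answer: -⅔ ≈ -0.66667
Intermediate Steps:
Y(A, P) = P*(1 + P)
F(C) = -5 + C (F(C) = (0 - 5) + C = -5 + C)
(Y(5, -1)/(-20) + F(n)/18)*(0 + 3) = (-(1 - 1)/(-20) + (-5 + 1)/18)*(0 + 3) = (-1*0*(-1/20) - 4*1/18)*3 = (0*(-1/20) - 2/9)*3 = (0 - 2/9)*3 = -2/9*3 = -⅔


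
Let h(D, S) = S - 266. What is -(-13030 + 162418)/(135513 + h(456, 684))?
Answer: -149388/135931 ≈ -1.0990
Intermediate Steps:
h(D, S) = -266 + S
-(-13030 + 162418)/(135513 + h(456, 684)) = -(-13030 + 162418)/(135513 + (-266 + 684)) = -149388/(135513 + 418) = -149388/135931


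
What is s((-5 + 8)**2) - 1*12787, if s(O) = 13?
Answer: -12774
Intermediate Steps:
s((-5 + 8)**2) - 1*12787 = 13 - 1*12787 = 13 - 12787 = -12774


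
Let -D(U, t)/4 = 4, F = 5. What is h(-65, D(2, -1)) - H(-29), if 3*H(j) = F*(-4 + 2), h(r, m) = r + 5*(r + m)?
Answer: -1400/3 ≈ -466.67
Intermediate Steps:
D(U, t) = -16 (D(U, t) = -4*4 = -16)
h(r, m) = 5*m + 6*r (h(r, m) = r + 5*(m + r) = r + (5*m + 5*r) = 5*m + 6*r)
H(j) = -10/3 (H(j) = (5*(-4 + 2))/3 = (5*(-2))/3 = (⅓)*(-10) = -10/3)
h(-65, D(2, -1)) - H(-29) = (5*(-16) + 6*(-65)) - 1*(-10/3) = (-80 - 390) + 10/3 = -470 + 10/3 = -1400/3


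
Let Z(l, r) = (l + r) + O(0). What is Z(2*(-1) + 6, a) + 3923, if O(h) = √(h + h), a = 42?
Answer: 3969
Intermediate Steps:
O(h) = √2*√h (O(h) = √(2*h) = √2*√h)
Z(l, r) = l + r (Z(l, r) = (l + r) + √2*√0 = (l + r) + √2*0 = (l + r) + 0 = l + r)
Z(2*(-1) + 6, a) + 3923 = ((2*(-1) + 6) + 42) + 3923 = ((-2 + 6) + 42) + 3923 = (4 + 42) + 3923 = 46 + 3923 = 3969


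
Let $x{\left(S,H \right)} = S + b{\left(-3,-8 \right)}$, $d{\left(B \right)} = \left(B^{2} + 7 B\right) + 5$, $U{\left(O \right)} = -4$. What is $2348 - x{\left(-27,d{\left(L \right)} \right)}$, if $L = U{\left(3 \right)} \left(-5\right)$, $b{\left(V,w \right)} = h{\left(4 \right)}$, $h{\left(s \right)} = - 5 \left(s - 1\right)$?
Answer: $2390$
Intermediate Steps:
$h{\left(s \right)} = 5 - 5 s$ ($h{\left(s \right)} = - 5 \left(-1 + s\right) = 5 - 5 s$)
$b{\left(V,w \right)} = -15$ ($b{\left(V,w \right)} = 5 - 20 = -15$)
$L = 20$ ($L = \left(-4\right) \left(-5\right) = 20$)
$d{\left(B \right)} = 5 + B^{2} + 7 B$
$x{\left(S,H \right)} = -15 + S$ ($x{\left(S,H \right)} = S - 15 = -15 + S$)
$2348 - x{\left(-27,d{\left(L \right)} \right)} = 2348 - \left(-15 - 27\right) = 2348 - -42 = 2348 + 42 = 2390$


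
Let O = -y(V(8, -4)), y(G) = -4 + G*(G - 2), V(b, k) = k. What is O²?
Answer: 400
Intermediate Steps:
y(G) = -4 + G*(-2 + G)
O = -20 (O = -(-4 + (-4)² - 2*(-4)) = -(-4 + 16 + 8) = -1*20 = -20)
O² = (-20)² = 400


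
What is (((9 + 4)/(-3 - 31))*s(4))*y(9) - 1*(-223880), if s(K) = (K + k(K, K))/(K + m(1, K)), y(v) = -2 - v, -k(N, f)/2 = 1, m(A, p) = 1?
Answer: 19029943/85 ≈ 2.2388e+5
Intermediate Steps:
k(N, f) = -2 (k(N, f) = -2*1 = -2)
s(K) = (-2 + K)/(1 + K) (s(K) = (K - 2)/(K + 1) = (-2 + K)/(1 + K))
(((9 + 4)/(-3 - 31))*s(4))*y(9) - 1*(-223880) = (((9 + 4)/(-3 - 31))*((-2 + 4)/(1 + 4)))*(-2 - 1*9) - 1*(-223880) = ((13/(-34))*(2/5))*(-2 - 9) + 223880 = ((13*(-1/34))*((⅕)*2))*(-11) + 223880 = -13/34*⅖*(-11) + 223880 = -13/85*(-11) + 223880 = 143/85 + 223880 = 19029943/85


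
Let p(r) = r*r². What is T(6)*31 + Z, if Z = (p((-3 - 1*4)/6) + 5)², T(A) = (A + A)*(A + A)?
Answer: 208815553/46656 ≈ 4475.6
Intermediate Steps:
T(A) = 4*A² (T(A) = (2*A)*(2*A) = 4*A²)
p(r) = r³
Z = 543169/46656 (Z = (((-3 - 1*4)/6)³ + 5)² = (((-3 - 4)*(⅙))³ + 5)² = ((-7*⅙)³ + 5)² = ((-7/6)³ + 5)² = (-343/216 + 5)² = (737/216)² = 543169/46656 ≈ 11.642)
T(6)*31 + Z = (4*6²)*31 + 543169/46656 = (4*36)*31 + 543169/46656 = 144*31 + 543169/46656 = 4464 + 543169/46656 = 208815553/46656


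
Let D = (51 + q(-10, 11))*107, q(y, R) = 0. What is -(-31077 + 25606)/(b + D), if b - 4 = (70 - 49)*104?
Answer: 5471/7645 ≈ 0.71563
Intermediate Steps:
D = 5457 (D = (51 + 0)*107 = 51*107 = 5457)
b = 2188 (b = 4 + (70 - 49)*104 = 4 + 21*104 = 4 + 2184 = 2188)
-(-31077 + 25606)/(b + D) = -(-31077 + 25606)/(2188 + 5457) = -(-5471)/7645 = -1*(-5471/7645) = 5471/7645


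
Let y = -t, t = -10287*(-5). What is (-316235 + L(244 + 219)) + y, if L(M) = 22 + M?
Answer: -367185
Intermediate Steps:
t = 51435
y = -51435 (y = -1*51435 = -51435)
(-316235 + L(244 + 219)) + y = (-316235 + (22 + (244 + 219))) - 51435 = (-316235 + (22 + 463)) - 51435 = (-316235 + 485) - 51435 = -315750 - 51435 = -367185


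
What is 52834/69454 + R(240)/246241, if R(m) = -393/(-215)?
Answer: 1398577574566/1838510409505 ≈ 0.76071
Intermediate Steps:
R(m) = 393/215 (R(m) = -393*(-1/215) = 393/215)
52834/69454 + R(240)/246241 = 52834/69454 + (393/215)/246241 = 52834*(1/69454) + (393/215)*(1/246241) = 26417/34727 + 393/52941815 = 1398577574566/1838510409505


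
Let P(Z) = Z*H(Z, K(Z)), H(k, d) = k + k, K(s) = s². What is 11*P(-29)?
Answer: 18502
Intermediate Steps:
H(k, d) = 2*k
P(Z) = 2*Z² (P(Z) = Z*(2*Z) = 2*Z²)
11*P(-29) = 11*(2*(-29)²) = 11*(2*841) = 11*1682 = 18502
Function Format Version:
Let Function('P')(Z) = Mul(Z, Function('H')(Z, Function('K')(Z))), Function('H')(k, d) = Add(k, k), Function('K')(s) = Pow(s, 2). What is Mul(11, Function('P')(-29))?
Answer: 18502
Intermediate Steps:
Function('H')(k, d) = Mul(2, k)
Function('P')(Z) = Mul(2, Pow(Z, 2)) (Function('P')(Z) = Mul(Z, Mul(2, Z)) = Mul(2, Pow(Z, 2)))
Mul(11, Function('P')(-29)) = Mul(11, Mul(2, Pow(-29, 2))) = Mul(11, Mul(2, 841)) = Mul(11, 1682) = 18502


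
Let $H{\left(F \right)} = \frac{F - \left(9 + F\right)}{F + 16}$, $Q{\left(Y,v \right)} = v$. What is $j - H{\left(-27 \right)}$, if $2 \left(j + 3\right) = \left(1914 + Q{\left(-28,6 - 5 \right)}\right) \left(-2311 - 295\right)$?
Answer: $- \frac{27447737}{11} \approx -2.4952 \cdot 10^{6}$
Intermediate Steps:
$j = -2495248$ ($j = -3 + \frac{\left(1914 + \left(6 - 5\right)\right) \left(-2311 - 295\right)}{2} = -3 + \frac{\left(1914 + 1\right) \left(-2606\right)}{2} = -3 + \frac{1915 \left(-2606\right)}{2} = -3 + \frac{1}{2} \left(-4990490\right) = -3 - 2495245 = -2495248$)
$H{\left(F \right)} = - \frac{9}{16 + F}$
$j - H{\left(-27 \right)} = -2495248 - - \frac{9}{16 - 27} = -2495248 - - \frac{9}{-11} = -2495248 - \left(-9\right) \left(- \frac{1}{11}\right) = -2495248 - \frac{9}{11} = - \frac{27447737}{11}$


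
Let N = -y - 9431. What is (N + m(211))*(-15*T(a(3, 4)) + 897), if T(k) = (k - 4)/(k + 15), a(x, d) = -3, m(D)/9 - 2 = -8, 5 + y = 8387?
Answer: -64732141/4 ≈ -1.6183e+7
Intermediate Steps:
y = 8382 (y = -5 + 8387 = 8382)
m(D) = -54 (m(D) = 18 + 9*(-8) = 18 - 72 = -54)
T(k) = (-4 + k)/(15 + k)
N = -17813 (N = -1*8382 - 9431 = -8382 - 9431 = -17813)
(N + m(211))*(-15*T(a(3, 4)) + 897) = (-17813 - 54)*(-15*(-4 - 3)/(15 - 3) + 897) = -17867*(-15*(-7)/12 + 897) = -17867*(-5*(-7)/4 + 897) = -17867*(-15*(-7/12) + 897) = -17867*(35/4 + 897) = -17867*3623/4 = -64732141/4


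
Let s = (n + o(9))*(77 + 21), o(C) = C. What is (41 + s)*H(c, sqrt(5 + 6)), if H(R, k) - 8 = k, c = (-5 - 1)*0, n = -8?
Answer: 1112 + 139*sqrt(11) ≈ 1573.0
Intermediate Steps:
c = 0 (c = -6*0 = 0)
H(R, k) = 8 + k
s = 98 (s = (-8 + 9)*(77 + 21) = 1*98 = 98)
(41 + s)*H(c, sqrt(5 + 6)) = (41 + 98)*(8 + sqrt(5 + 6)) = 139*(8 + sqrt(11)) = 1112 + 139*sqrt(11)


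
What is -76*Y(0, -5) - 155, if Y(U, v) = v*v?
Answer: -2055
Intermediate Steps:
Y(U, v) = v²
-76*Y(0, -5) - 155 = -76*(-5)² - 155 = -76*25 - 155 = -1900 - 155 = -2055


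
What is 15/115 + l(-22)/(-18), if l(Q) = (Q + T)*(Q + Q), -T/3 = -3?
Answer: -6551/207 ≈ -31.647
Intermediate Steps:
T = 9 (T = -3*(-3) = 9)
l(Q) = 2*Q*(9 + Q) (l(Q) = (Q + 9)*(Q + Q) = (9 + Q)*(2*Q) = 2*Q*(9 + Q))
15/115 + l(-22)/(-18) = 15/115 + (2*(-22)*(9 - 22))/(-18) = 15*(1/115) + (2*(-22)*(-13))*(-1/18) = 3/23 + 572*(-1/18) = 3/23 - 286/9 = -6551/207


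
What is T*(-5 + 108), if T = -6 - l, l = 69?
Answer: -7725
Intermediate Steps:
T = -75 (T = -6 - 1*69 = -6 - 69 = -75)
T*(-5 + 108) = -75*(-5 + 108) = -75*103 = -7725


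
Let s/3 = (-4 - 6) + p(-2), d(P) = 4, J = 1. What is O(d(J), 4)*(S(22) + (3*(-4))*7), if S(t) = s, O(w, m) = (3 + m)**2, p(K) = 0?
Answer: -5586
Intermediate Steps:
s = -30 (s = 3*((-4 - 6) + 0) = 3*(-10 + 0) = 3*(-10) = -30)
S(t) = -30
O(d(J), 4)*(S(22) + (3*(-4))*7) = (3 + 4)**2*(-30 + (3*(-4))*7) = 7**2*(-30 - 12*7) = 49*(-30 - 84) = 49*(-114) = -5586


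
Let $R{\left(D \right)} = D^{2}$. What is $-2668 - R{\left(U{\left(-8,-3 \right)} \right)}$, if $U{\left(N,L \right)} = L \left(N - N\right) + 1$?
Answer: $-2669$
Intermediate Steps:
$U{\left(N,L \right)} = 1$ ($U{\left(N,L \right)} = L 0 + 1 = 0 + 1 = 1$)
$-2668 - R{\left(U{\left(-8,-3 \right)} \right)} = -2668 - 1^{2} = -2668 - 1 = -2669$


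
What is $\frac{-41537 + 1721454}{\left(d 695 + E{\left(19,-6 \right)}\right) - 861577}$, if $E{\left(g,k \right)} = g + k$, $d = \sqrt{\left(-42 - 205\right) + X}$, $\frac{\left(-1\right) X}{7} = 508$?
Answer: $- \frac{1447356010188}{744129470171} - \frac{1167542315 i \sqrt{3803}}{744129470171} \approx -1.945 - 0.096758 i$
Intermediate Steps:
$X = -3556$ ($X = \left(-7\right) 508 = -3556$)
$d = i \sqrt{3803}$ ($d = \sqrt{\left(-42 - 205\right) - 3556} = \sqrt{-247 - 3556} = \sqrt{-3803} = i \sqrt{3803} \approx 61.668 i$)
$\frac{-41537 + 1721454}{\left(d 695 + E{\left(19,-6 \right)}\right) - 861577} = \frac{-41537 + 1721454}{\left(i \sqrt{3803} \cdot 695 + \left(19 - 6\right)\right) - 861577} = \frac{1679917}{\left(695 i \sqrt{3803} + 13\right) - 861577} = \frac{1679917}{\left(13 + 695 i \sqrt{3803}\right) - 861577} = \frac{1679917}{-861564 + 695 i \sqrt{3803}}$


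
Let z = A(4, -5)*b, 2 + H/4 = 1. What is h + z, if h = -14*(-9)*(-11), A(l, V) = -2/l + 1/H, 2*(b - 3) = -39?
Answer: -10989/8 ≈ -1373.6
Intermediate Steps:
H = -4 (H = -8 + 4*1 = -8 + 4 = -4)
b = -33/2 (b = 3 + (½)*(-39) = 3 - 39/2 = -33/2 ≈ -16.500)
A(l, V) = -¼ - 2/l (A(l, V) = -2/l + 1/(-4) = -2/l + 1*(-¼) = -2/l - ¼ = -¼ - 2/l)
h = -1386 (h = 126*(-11) = -1386)
z = 99/8 (z = ((¼)*(-8 - 1*4)/4)*(-33/2) = ((¼)*(¼)*(-8 - 4))*(-33/2) = ((¼)*(¼)*(-12))*(-33/2) = -¾*(-33/2) = 99/8 ≈ 12.375)
h + z = -1386 + 99/8 = -10989/8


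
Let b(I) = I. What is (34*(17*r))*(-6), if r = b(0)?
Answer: 0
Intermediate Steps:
r = 0
(34*(17*r))*(-6) = (34*(17*0))*(-6) = (34*0)*(-6) = 0*(-6) = 0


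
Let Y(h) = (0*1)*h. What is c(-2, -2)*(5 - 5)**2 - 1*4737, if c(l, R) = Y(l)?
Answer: -4737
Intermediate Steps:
Y(h) = 0 (Y(h) = 0*h = 0)
c(l, R) = 0
c(-2, -2)*(5 - 5)**2 - 1*4737 = 0*(5 - 5)**2 - 1*4737 = 0*0**2 - 4737 = 0*0 - 4737 = 0 - 4737 = -4737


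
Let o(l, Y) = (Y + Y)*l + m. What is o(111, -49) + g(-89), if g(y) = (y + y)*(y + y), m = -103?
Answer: 20703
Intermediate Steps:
o(l, Y) = -103 + 2*Y*l (o(l, Y) = (Y + Y)*l - 103 = (2*Y)*l - 103 = 2*Y*l - 103 = -103 + 2*Y*l)
g(y) = 4*y² (g(y) = (2*y)*(2*y) = 4*y²)
o(111, -49) + g(-89) = (-103 + 2*(-49)*111) + 4*(-89)² = (-103 - 10878) + 4*7921 = -10981 + 31684 = 20703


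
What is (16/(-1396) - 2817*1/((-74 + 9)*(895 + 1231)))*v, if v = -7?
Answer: -3012611/48228310 ≈ -0.062466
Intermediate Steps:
(16/(-1396) - 2817*1/((-74 + 9)*(895 + 1231)))*v = (16/(-1396) - 2817*1/((-74 + 9)*(895 + 1231)))*(-7) = (16*(-1/1396) - 2817/(2126*(-65)))*(-7) = (-4/349 - 2817/(-138190))*(-7) = (-4/349 - 2817*(-1/138190))*(-7) = (-4/349 + 2817/138190)*(-7) = (430373/48228310)*(-7) = -3012611/48228310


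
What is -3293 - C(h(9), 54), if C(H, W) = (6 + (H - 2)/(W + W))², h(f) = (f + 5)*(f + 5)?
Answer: -9779629/2916 ≈ -3353.8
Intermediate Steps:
h(f) = (5 + f)² (h(f) = (5 + f)*(5 + f) = (5 + f)²)
C(H, W) = (6 + (-2 + H)/(2*W))² (C(H, W) = (6 + (-2 + H)/((2*W)))² = (6 + (-2 + H)*(1/(2*W)))² = (6 + (-2 + H)/(2*W))²)
-3293 - C(h(9), 54) = -3293 - (-2 + (5 + 9)² + 12*54)²/(4*54²) = -3293 - (-2 + 14² + 648)²/(4*2916) = -3293 - (-2 + 196 + 648)²/(4*2916) = -3293 - 842²/(4*2916) = -3293 - 708964/(4*2916) = -3293 - 1*177241/2916 = -3293 - 177241/2916 = -9779629/2916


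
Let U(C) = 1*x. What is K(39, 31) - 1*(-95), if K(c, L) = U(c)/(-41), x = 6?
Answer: 3889/41 ≈ 94.854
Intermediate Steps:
U(C) = 6 (U(C) = 1*6 = 6)
K(c, L) = -6/41 (K(c, L) = 6/(-41) = 6*(-1/41) = -6/41)
K(39, 31) - 1*(-95) = -6/41 - 1*(-95) = -6/41 + 95 = 3889/41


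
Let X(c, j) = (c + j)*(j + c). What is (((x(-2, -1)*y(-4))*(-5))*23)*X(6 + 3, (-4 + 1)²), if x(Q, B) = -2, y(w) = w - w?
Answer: 0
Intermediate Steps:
y(w) = 0
X(c, j) = (c + j)² (X(c, j) = (c + j)*(c + j) = (c + j)²)
(((x(-2, -1)*y(-4))*(-5))*23)*X(6 + 3, (-4 + 1)²) = ((-2*0*(-5))*23)*((6 + 3) + (-4 + 1)²)² = ((0*(-5))*23)*(9 + (-3)²)² = (0*23)*(9 + 9)² = 0*18² = 0*324 = 0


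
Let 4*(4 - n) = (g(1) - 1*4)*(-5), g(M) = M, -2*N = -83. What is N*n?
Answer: 83/8 ≈ 10.375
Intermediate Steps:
N = 83/2 (N = -½*(-83) = 83/2 ≈ 41.500)
n = ¼ (n = 4 - (1 - 1*4)*(-5)/4 = 4 - (1 - 4)*(-5)/4 = 4 - (-3)*(-5)/4 = 4 - ¼*15 = 4 - 15/4 = ¼ ≈ 0.25000)
N*n = (83/2)*(¼) = 83/8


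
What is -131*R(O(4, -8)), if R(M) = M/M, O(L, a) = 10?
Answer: -131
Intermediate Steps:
R(M) = 1
-131*R(O(4, -8)) = -131*1 = -131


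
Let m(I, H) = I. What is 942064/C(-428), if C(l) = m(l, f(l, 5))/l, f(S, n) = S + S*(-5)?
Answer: 942064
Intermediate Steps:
f(S, n) = -4*S (f(S, n) = S - 5*S = -4*S)
C(l) = 1 (C(l) = l/l = 1)
942064/C(-428) = 942064/1 = 942064*1 = 942064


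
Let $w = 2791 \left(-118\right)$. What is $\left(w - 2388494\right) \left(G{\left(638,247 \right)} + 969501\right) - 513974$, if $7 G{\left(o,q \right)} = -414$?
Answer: $- \frac{18443464308194}{7} \approx -2.6348 \cdot 10^{12}$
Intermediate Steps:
$w = -329338$
$G{\left(o,q \right)} = - \frac{414}{7}$ ($G{\left(o,q \right)} = \frac{1}{7} \left(-414\right) = - \frac{414}{7}$)
$\left(w - 2388494\right) \left(G{\left(638,247 \right)} + 969501\right) - 513974 = \left(-329338 - 2388494\right) \left(- \frac{414}{7} + 969501\right) - 513974 = \left(-2717832\right) \frac{6786093}{7} - 513974 = - \frac{18443460710376}{7} - 513974 = - \frac{18443464308194}{7}$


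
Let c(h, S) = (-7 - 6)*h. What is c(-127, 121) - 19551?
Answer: -17900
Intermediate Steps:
c(h, S) = -13*h
c(-127, 121) - 19551 = -13*(-127) - 19551 = 1651 - 19551 = -17900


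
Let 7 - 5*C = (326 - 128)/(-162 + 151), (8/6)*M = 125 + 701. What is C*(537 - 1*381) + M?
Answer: 2799/2 ≈ 1399.5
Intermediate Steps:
M = 1239/2 (M = 3*(125 + 701)/4 = (3/4)*826 = 1239/2 ≈ 619.50)
C = 5 (C = 7/5 - (326 - 128)/(5*(-162 + 151)) = 7/5 - 198/(5*(-11)) = 7/5 - 198*(-1)/(5*11) = 7/5 - 1/5*(-18) = 7/5 + 18/5 = 5)
C*(537 - 1*381) + M = 5*(537 - 1*381) + 1239/2 = 5*(537 - 381) + 1239/2 = 5*156 + 1239/2 = 780 + 1239/2 = 2799/2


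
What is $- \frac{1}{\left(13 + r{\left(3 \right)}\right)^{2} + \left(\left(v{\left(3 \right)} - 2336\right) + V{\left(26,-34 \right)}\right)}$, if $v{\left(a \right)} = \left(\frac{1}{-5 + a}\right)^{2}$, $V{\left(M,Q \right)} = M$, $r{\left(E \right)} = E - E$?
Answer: $\frac{4}{8563} \approx 0.00046713$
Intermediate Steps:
$r{\left(E \right)} = 0$
$v{\left(a \right)} = \frac{1}{\left(-5 + a\right)^{2}}$
$- \frac{1}{\left(13 + r{\left(3 \right)}\right)^{2} + \left(\left(v{\left(3 \right)} - 2336\right) + V{\left(26,-34 \right)}\right)} = - \frac{1}{\left(13 + 0\right)^{2} + \left(\left(\frac{1}{\left(-5 + 3\right)^{2}} - 2336\right) + 26\right)} = - \frac{1}{13^{2} + \left(\left(\frac{1}{4} - 2336\right) + 26\right)} = - \frac{1}{169 + \left(\left(\frac{1}{4} - 2336\right) + 26\right)} = - \frac{1}{169 + \left(- \frac{9343}{4} + 26\right)} = - \frac{1}{169 - \frac{9239}{4}} = - \frac{1}{- \frac{8563}{4}} = \left(-1\right) \left(- \frac{4}{8563}\right) = \frac{4}{8563}$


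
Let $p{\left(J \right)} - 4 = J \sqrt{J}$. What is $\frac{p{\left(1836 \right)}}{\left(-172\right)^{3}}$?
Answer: $- \frac{1}{1272112} - \frac{1377 \sqrt{51}}{636056} \approx -0.015461$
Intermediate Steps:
$p{\left(J \right)} = 4 + J^{\frac{3}{2}}$ ($p{\left(J \right)} = 4 + J \sqrt{J} = 4 + J^{\frac{3}{2}}$)
$\frac{p{\left(1836 \right)}}{\left(-172\right)^{3}} = \frac{4 + 1836^{\frac{3}{2}}}{\left(-172\right)^{3}} = \frac{4 + 11016 \sqrt{51}}{-5088448} = \left(4 + 11016 \sqrt{51}\right) \left(- \frac{1}{5088448}\right) = - \frac{1}{1272112} - \frac{1377 \sqrt{51}}{636056}$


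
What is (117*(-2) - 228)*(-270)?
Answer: 124740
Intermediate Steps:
(117*(-2) - 228)*(-270) = (-234 - 228)*(-270) = -462*(-270) = 124740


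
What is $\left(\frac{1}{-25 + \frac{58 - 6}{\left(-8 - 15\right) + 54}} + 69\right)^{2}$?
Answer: $\frac{2485620736}{522729} \approx 4755.1$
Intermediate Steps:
$\left(\frac{1}{-25 + \frac{58 - 6}{\left(-8 - 15\right) + 54}} + 69\right)^{2} = \left(\frac{1}{-25 + \frac{58 + \left(-19 + 13\right)}{\left(-8 - 15\right) + 54}} + 69\right)^{2} = \left(\frac{1}{-25 + \frac{58 - 6}{-23 + 54}} + 69\right)^{2} = \left(\frac{1}{-25 + \frac{52}{31}} + 69\right)^{2} = \left(\frac{1}{- \frac{723}{31}} + 69\right)^{2} = \left(- \frac{31}{723} + 69\right)^{2} = \left(\frac{49856}{723}\right)^{2} = \frac{2485620736}{522729}$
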